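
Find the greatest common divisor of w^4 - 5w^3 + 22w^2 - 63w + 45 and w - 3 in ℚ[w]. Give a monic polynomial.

w - 3

By polynomial division,
  w^4 - 5w^3 + 22w^2 - 63w + 45 = (w^3 - 2w^2 + 16w - 15)(w - 3) + (0)
The last nonzero remainder w - 3 is already monic.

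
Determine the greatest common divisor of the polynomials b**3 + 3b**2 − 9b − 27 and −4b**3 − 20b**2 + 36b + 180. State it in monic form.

b**2 − 9

Apply the Euclidean algorithm:
  b**3 + 3b**2 − 9b − 27 = (−1/4)(−4b**3 − 20b**2 + 36b + 180) + (−2b**2 + 18)
  −4b**3 − 20b**2 + 36b + 180 = (2b + 10)(−2b**2 + 18) + (0)
Last nonzero remainder: −2b**2 + 18. Dividing through by −2 gives the monic gcd b**2 − 9.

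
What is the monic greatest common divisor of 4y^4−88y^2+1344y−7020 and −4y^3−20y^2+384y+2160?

Repeated division with remainder:
  4y^4−88y^2+1344y−7020 = (−y+5)(−4y^3−20y^2+384y+2160) + (396y^2+1584y−17820)
  −4y^3−20y^2+384y+2160 = (−(1/99)y−1/99)(396y^2+1584y−17820) + (220y+1980)
  396y^2+1584y−17820 = ((9/5)y−9)(220y+1980) + (0)
Last nonzero remainder: 220y+1980. Dividing through by 220 gives the monic gcd y+9.

y+9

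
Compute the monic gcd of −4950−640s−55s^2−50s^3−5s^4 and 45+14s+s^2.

By polynomial division,
  −5s^4−50s^3−55s^2−640s−4950 = (−5s^2+20s−110)(s^2+14s+45) + (0)
The last nonzero remainder s^2+14s+45 is already monic.

45+14s+s^2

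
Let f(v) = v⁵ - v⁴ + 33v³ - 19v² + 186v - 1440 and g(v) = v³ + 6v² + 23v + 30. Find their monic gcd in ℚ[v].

v² + 4v + 15

Apply the Euclidean algorithm:
  v⁵ - v⁴ + 33v³ - 19v² + 186v - 1440 = (v² - 7v + 52)(v³ + 6v² + 23v + 30) + (-200v² - 800v - 3000)
  v³ + 6v² + 23v + 30 = (-(1/200)v - 1/100)(-200v² - 800v - 3000) + (0)
Last nonzero remainder: -200v² - 800v - 3000. Dividing through by -200 gives the monic gcd v² + 4v + 15.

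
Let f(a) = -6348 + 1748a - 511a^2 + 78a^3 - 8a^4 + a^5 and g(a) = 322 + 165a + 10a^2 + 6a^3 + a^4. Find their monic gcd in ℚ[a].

23 - 3a + a^2

By polynomial division,
  a^5 - 8a^4 + 78a^3 - 511a^2 + 1748a - 6348 = (a - 14)(a^4 + 6a^3 + 10a^2 + 165a + 322) + (152a^3 - 536a^2 + 3736a - 1840)
  a^4 + 6a^3 + 10a^2 + 165a + 322 = ((1/152)a + 181/2888)(152a^3 - 536a^2 + 3736a - 1840) + ((6864/361)a^2 - (20592/361)a + 157872/361)
  152a^3 - 536a^2 + 3736a - 1840 = ((6859/858)a - 1805/429)((6864/361)a^2 - (20592/361)a + 157872/361) + (0)
Last nonzero remainder: (6864/361)a^2 - (20592/361)a + 157872/361. Dividing through by 6864/361 gives the monic gcd a^2 - 3a + 23.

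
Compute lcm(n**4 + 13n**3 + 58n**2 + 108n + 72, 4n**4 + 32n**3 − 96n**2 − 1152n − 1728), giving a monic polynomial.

Apply the Euclidean algorithm:
  n**4 + 13n**3 + 58n**2 + 108n + 72 = (1/4)(4n**4 + 32n**3 − 96n**2 − 1152n − 1728) + (5n**3 + 82n**2 + 396n + 504)
  4n**4 + 32n**3 − 96n**2 − 1152n − 1728 = ((4/5)n − 168/25)(5n**3 + 82n**2 + 396n + 504) + ((3456/25)n**2 + (27648/25)n + 41472/25)
  5n**3 + 82n**2 + 396n + 504 = ((125/3456)n + 175/576)((3456/25)n**2 + (27648/25)n + 41472/25) + (0)
Last nonzero remainder: (3456/25)n**2 + (27648/25)n + 41472/25. Dividing through by 3456/25 gives the monic gcd n**2 + 8n + 12.
Then lcm(f, g) = f·g / gcd(f, g); expanding and making the result monic gives the answer.

n**6 + 13n**5 + 22n**4 − 360n**3 − 2016n**2 − 3888n − 2592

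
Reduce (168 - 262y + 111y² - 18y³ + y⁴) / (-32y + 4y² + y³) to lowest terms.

By polynomial division,
  y⁴ - 18y³ + 111y² - 262y + 168 = (y - 22)(y³ + 4y² - 32y) + (231y² - 966y + 168)
  y³ + 4y² - 32y = ((1/231)y + 30/847)(231y² - 966y + 168) + ((180/121)y - 720/121)
  231y² - 966y + 168 = ((9317/60)y - 847/30)((180/121)y - 720/121) + (0)
Last nonzero remainder: (180/121)y - 720/121. Dividing through by 180/121 gives the monic gcd y - 4.
Cancel y - 4 from numerator and denominator to get the reduced form.

(-42 + 55y - 14y² + y³)/(8y + y²)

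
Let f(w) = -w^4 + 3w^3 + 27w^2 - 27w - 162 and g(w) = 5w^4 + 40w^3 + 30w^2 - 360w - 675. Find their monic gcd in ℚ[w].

w^3 + 3w^2 - 9w - 27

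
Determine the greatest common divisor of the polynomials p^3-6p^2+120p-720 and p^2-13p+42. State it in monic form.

p-6

Repeated division with remainder:
  p^3-6p^2+120p-720 = (p+7)(p^2-13p+42) + (169p-1014)
  p^2-13p+42 = ((1/169)p-7/169)(169p-1014) + (0)
Last nonzero remainder: 169p-1014. Dividing through by 169 gives the monic gcd p-6.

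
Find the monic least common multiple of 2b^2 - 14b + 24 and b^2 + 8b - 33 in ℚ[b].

b^3 + 4b^2 - 65b + 132

Apply the Euclidean algorithm:
  2b^2 - 14b + 24 = (2)(b^2 + 8b - 33) + (-30b + 90)
  b^2 + 8b - 33 = (-(1/30)b - 11/30)(-30b + 90) + (0)
Last nonzero remainder: -30b + 90. Dividing through by -30 gives the monic gcd b - 3.
Then lcm(f, g) = f·g / gcd(f, g); expanding and making the result monic gives the answer.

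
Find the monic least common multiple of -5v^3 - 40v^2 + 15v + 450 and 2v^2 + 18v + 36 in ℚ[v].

By polynomial division,
  -5v^3 - 40v^2 + 15v + 450 = (-(5/2)v + 5/2)(2v^2 + 18v + 36) + (60v + 360)
  2v^2 + 18v + 36 = ((1/30)v + 1/10)(60v + 360) + (0)
Last nonzero remainder: 60v + 360. Dividing through by 60 gives the monic gcd v + 6.
Then lcm(f, g) = f·g / gcd(f, g); expanding and making the result monic gives the answer.

v^4 + 11v^3 + 21v^2 - 99v - 270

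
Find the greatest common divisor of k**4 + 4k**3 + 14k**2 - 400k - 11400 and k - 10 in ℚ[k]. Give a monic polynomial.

k - 10

Euclidean algorithm in ℚ[k]:
  k**4 + 4k**3 + 14k**2 - 400k - 11400 = (k**3 + 14k**2 + 154k + 1140)(k - 10) + (0)
The last nonzero remainder k - 10 is already monic.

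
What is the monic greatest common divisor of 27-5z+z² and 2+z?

1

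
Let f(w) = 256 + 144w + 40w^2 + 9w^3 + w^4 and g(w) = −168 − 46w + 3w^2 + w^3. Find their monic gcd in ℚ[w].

4 + w

Euclidean algorithm in ℚ[w]:
  w^4 + 9w^3 + 40w^2 + 144w + 256 = (w + 6)(w^3 + 3w^2 − 46w − 168) + (68w^2 + 588w + 1264)
  w^3 + 3w^2 − 46w − 168 = ((1/68)w − 24/289)(68w^2 + 588w + 1264) + (−(4554/289)w − 18216/289)
  68w^2 + 588w + 1264 = (−(9826/2277)w − 45662/2277)(−(4554/289)w − 18216/289) + (0)
Last nonzero remainder: −(4554/289)w − 18216/289. Dividing through by −4554/289 gives the monic gcd w + 4.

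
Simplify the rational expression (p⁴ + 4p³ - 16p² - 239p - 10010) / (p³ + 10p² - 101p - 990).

(p² + 3p + 91)/(p + 9)

Apply the Euclidean algorithm:
  p⁴ + 4p³ - 16p² - 239p - 10010 = (p - 6)(p³ + 10p² - 101p - 990) + (145p² + 145p - 15950)
  p³ + 10p² - 101p - 990 = ((1/145)p + 9/145)(145p² + 145p - 15950) + (0)
Last nonzero remainder: 145p² + 145p - 15950. Dividing through by 145 gives the monic gcd p² + p - 110.
Cancel p² + p - 110 from numerator and denominator to get the reduced form.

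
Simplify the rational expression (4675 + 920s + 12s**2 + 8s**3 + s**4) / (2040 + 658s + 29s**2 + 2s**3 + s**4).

Euclidean algorithm in ℚ[s]:
  s**4 + 8s**3 + 12s**2 + 920s + 4675 = (s**4 + 2s**3 + 29s**2 + 658s + 2040) + (6s**3 - 17s**2 + 262s + 2635)
  s**4 + 2s**3 + 29s**2 + 658s + 2040 = ((1/6)s + 29/36)(6s**3 - 17s**2 + 262s + 2635) + (-(35/36)s**2 + (70/9)s - 2975/36)
  6s**3 - 17s**2 + 262s + 2635 = (-(216/35)s - 1116/35)(-(35/36)s**2 + (70/9)s - 2975/36) + (0)
Last nonzero remainder: -(35/36)s**2 + (70/9)s - 2975/36. Dividing through by -35/36 gives the monic gcd s**2 - 8s + 85.
Cancel s**2 - 8s + 85 from numerator and denominator to get the reduced form.

(55 + 16s + s**2)/(24 + 10s + s**2)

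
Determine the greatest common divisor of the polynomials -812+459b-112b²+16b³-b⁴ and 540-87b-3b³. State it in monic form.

-4+b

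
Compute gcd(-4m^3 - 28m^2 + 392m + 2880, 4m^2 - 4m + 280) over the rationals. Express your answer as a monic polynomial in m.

1

Repeated division with remainder:
  -4m^3 - 28m^2 + 392m + 2880 = (-m - 8)(4m^2 - 4m + 280) + (640m + 5120)
  4m^2 - 4m + 280 = ((1/160)m - 9/160)(640m + 5120) + (568)
  640m + 5120 = ((80/71)m + 640/71)(568) + (0)
The last nonzero remainder is the constant 568, so the polynomials are coprime and gcd = 1.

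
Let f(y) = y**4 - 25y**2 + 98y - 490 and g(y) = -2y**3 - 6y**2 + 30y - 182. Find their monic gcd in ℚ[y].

y + 7

Euclidean algorithm in ℚ[y]:
  y**4 - 25y**2 + 98y - 490 = (-(1/2)y + 3/2)(-2y**3 - 6y**2 + 30y - 182) + (-y**2 - 38y - 217)
  -2y**3 - 6y**2 + 30y - 182 = (2y - 70)(-y**2 - 38y - 217) + (-2196y - 15372)
  -y**2 - 38y - 217 = ((1/2196)y + 31/2196)(-2196y - 15372) + (0)
Last nonzero remainder: -2196y - 15372. Dividing through by -2196 gives the monic gcd y + 7.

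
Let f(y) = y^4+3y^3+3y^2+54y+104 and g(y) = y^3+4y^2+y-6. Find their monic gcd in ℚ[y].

y+2

Repeated division with remainder:
  y^4+3y^3+3y^2+54y+104 = (y-1)(y^3+4y^2+y-6) + (6y^2+61y+98)
  y^3+4y^2+y-6 = ((1/6)y-37/36)(6y^2+61y+98) + ((1705/36)y+1705/18)
  6y^2+61y+98 = ((216/1705)y+1764/1705)((1705/36)y+1705/18) + (0)
Last nonzero remainder: (1705/36)y+1705/18. Dividing through by 1705/36 gives the monic gcd y+2.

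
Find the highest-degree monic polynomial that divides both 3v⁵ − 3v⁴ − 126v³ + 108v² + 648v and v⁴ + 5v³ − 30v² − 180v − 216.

Apply the Euclidean algorithm:
  3v⁵ − 3v⁴ − 126v³ + 108v² + 648v = (3v − 18)(v⁴ + 5v³ − 30v² − 180v − 216) + (54v³ + 108v² − 1944v − 3888)
  v⁴ + 5v³ − 30v² − 180v − 216 = ((1/54)v + 1/18)(54v³ + 108v² − 1944v − 3888) + (0)
Last nonzero remainder: 54v³ + 108v² − 1944v − 3888. Dividing through by 54 gives the monic gcd v³ + 2v² − 36v − 72.

v³ + 2v² − 36v − 72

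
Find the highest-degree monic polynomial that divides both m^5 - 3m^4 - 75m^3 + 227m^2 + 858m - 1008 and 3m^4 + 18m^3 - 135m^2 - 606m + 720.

Repeated division with remainder:
  m^5 - 3m^4 - 75m^3 + 227m^2 + 858m - 1008 = ((1/3)m - 3)(3m^4 + 18m^3 - 135m^2 - 606m + 720) + (24m^3 + 24m^2 - 1200m + 1152)
  3m^4 + 18m^3 - 135m^2 - 606m + 720 = ((1/8)m + 5/8)(24m^3 + 24m^2 - 1200m + 1152) + (0)
Last nonzero remainder: 24m^3 + 24m^2 - 1200m + 1152. Dividing through by 24 gives the monic gcd m^3 + m^2 - 50m + 48.

m^3 + m^2 - 50m + 48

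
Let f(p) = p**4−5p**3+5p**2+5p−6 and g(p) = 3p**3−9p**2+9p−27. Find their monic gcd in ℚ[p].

p−3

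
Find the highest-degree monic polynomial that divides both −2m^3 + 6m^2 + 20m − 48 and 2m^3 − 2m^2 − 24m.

m^2 − m − 12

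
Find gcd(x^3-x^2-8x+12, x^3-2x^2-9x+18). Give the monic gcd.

Apply the Euclidean algorithm:
  x^3-x^2-8x+12 = (x^3-2x^2-9x+18) + (x^2+x-6)
  x^3-2x^2-9x+18 = (x-3)(x^2+x-6) + (0)
The last nonzero remainder x^2+x-6 is already monic.

x^2+x-6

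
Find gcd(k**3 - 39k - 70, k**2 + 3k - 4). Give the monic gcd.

1

Euclidean algorithm in ℚ[k]:
  k**3 - 39k - 70 = (k - 3)(k**2 + 3k - 4) + (-26k - 82)
  k**2 + 3k - 4 = (-(1/26)k + 1/169)(-26k - 82) + (-594/169)
  -26k - 82 = ((2197/297)k + 6929/297)(-594/169) + (0)
The last nonzero remainder is the constant -594/169, so the polynomials are coprime and gcd = 1.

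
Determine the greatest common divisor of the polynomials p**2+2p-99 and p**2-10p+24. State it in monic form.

1

By polynomial division,
  p**2+2p-99 = (p**2-10p+24) + (12p-123)
  p**2-10p+24 = ((1/12)p+1/48)(12p-123) + (425/16)
  12p-123 = ((192/425)p-1968/425)(425/16) + (0)
The last nonzero remainder is the constant 425/16, so the polynomials are coprime and gcd = 1.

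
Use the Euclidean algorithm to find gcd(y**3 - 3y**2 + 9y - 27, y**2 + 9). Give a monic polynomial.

y**2 + 9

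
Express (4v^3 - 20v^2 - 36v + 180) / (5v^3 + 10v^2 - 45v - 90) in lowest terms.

Repeated division with remainder:
  4v^3 - 20v^2 - 36v + 180 = (4/5)(5v^3 + 10v^2 - 45v - 90) + (-28v^2 + 252)
  5v^3 + 10v^2 - 45v - 90 = (-(5/28)v - 5/14)(-28v^2 + 252) + (0)
Last nonzero remainder: -28v^2 + 252. Dividing through by -28 gives the monic gcd v^2 - 9.
Cancel v^2 - 9 from numerator and denominator to get the reduced form.

(4v - 20)/(5v + 10)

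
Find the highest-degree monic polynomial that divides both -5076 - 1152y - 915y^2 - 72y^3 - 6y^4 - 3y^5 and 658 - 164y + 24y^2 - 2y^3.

47 - 5y + y^2

By polynomial division,
  -3y^5 - 6y^4 - 72y^3 - 915y^2 - 1152y - 5076 = ((3/2)y^2 + 21y + 165)(-2y^3 + 24y^2 - 164y + 658) + (-2418y^2 + 12090y - 113646)
  -2y^3 + 24y^2 - 164y + 658 = ((1/1209)y - 7/1209)(-2418y^2 + 12090y - 113646) + (0)
Last nonzero remainder: -2418y^2 + 12090y - 113646. Dividing through by -2418 gives the monic gcd y^2 - 5y + 47.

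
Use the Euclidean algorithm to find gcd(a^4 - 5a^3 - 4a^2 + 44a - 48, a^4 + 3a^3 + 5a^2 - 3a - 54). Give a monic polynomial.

Euclidean algorithm in ℚ[a]:
  a^4 - 5a^3 - 4a^2 + 44a - 48 = (a^4 + 3a^3 + 5a^2 - 3a - 54) + (-8a^3 - 9a^2 + 47a + 6)
  a^4 + 3a^3 + 5a^2 - 3a - 54 = (-(1/8)a - 15/64)(-8a^3 - 9a^2 + 47a + 6) + ((561/64)a^2 + (561/64)a - 1683/32)
  -8a^3 - 9a^2 + 47a + 6 = (-(512/561)a - 64/561)((561/64)a^2 + (561/64)a - 1683/32) + (0)
Last nonzero remainder: (561/64)a^2 + (561/64)a - 1683/32. Dividing through by 561/64 gives the monic gcd a^2 + a - 6.

a^2 + a - 6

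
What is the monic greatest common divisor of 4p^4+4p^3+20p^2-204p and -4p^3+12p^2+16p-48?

p-3

Repeated division with remainder:
  4p^4+4p^3+20p^2-204p = (-p-4)(-4p^3+12p^2+16p-48) + (84p^2-188p-192)
  -4p^3+12p^2+16p-48 = (-(1/21)p+16/441)(84p^2-188p-192) + ((6032/441)p-6032/147)
  84p^2-188p-192 = ((9261/1508)p+1764/377)((6032/441)p-6032/147) + (0)
Last nonzero remainder: (6032/441)p-6032/147. Dividing through by 6032/441 gives the monic gcd p-3.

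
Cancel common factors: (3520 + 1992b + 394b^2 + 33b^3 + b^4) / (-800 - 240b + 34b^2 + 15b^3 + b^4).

(88 + 19b + b^2)/(-20 + b + b^2)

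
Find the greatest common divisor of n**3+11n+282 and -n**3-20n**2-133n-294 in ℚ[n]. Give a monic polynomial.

n+6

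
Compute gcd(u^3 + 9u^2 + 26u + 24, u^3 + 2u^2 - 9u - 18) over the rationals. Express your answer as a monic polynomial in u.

u^2 + 5u + 6

By polynomial division,
  u^3 + 9u^2 + 26u + 24 = (u^3 + 2u^2 - 9u - 18) + (7u^2 + 35u + 42)
  u^3 + 2u^2 - 9u - 18 = ((1/7)u - 3/7)(7u^2 + 35u + 42) + (0)
Last nonzero remainder: 7u^2 + 35u + 42. Dividing through by 7 gives the monic gcd u^2 + 5u + 6.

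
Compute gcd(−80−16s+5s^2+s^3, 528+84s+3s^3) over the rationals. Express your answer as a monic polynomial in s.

4+s

By polynomial division,
  s^3+5s^2−16s−80 = (1/3)(3s^3+84s+528) + (5s^2−44s−256)
  3s^3+84s+528 = ((3/5)s+132/25)(5s^2−44s−256) + ((11748/25)s+46992/25)
  5s^2−44s−256 = ((125/11748)s−400/2937)((11748/25)s+46992/25) + (0)
Last nonzero remainder: (11748/25)s+46992/25. Dividing through by 11748/25 gives the monic gcd s+4.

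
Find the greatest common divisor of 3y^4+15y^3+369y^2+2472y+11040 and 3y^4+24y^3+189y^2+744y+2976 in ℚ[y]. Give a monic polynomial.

y^2+8y+32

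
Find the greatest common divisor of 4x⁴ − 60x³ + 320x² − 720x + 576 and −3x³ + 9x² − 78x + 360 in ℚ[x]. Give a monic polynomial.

x − 4

Repeated division with remainder:
  4x⁴ − 60x³ + 320x² − 720x + 576 = (−(4/3)x + 16)(−3x³ + 9x² − 78x + 360) + (72x² + 1008x − 5184)
  −3x³ + 9x² − 78x + 360 = (−(1/24)x + 17/24)(72x² + 1008x − 5184) + (−1008x + 4032)
  72x² + 1008x − 5184 = (−(1/14)x − 9/7)(−1008x + 4032) + (0)
Last nonzero remainder: −1008x + 4032. Dividing through by −1008 gives the monic gcd x − 4.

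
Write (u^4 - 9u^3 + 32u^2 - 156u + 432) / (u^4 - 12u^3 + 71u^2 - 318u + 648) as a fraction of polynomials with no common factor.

Apply the Euclidean algorithm:
  u^4 - 9u^3 + 32u^2 - 156u + 432 = (u^4 - 12u^3 + 71u^2 - 318u + 648) + (3u^3 - 39u^2 + 162u - 216)
  u^4 - 12u^3 + 71u^2 - 318u + 648 = ((1/3)u + 1/3)(3u^3 - 39u^2 + 162u - 216) + (30u^2 - 300u + 720)
  3u^3 - 39u^2 + 162u - 216 = ((1/10)u - 3/10)(30u^2 - 300u + 720) + (0)
Last nonzero remainder: 30u^2 - 300u + 720. Dividing through by 30 gives the monic gcd u^2 - 10u + 24.
Cancel u^2 - 10u + 24 from numerator and denominator to get the reduced form.

(u^2 + u + 18)/(u^2 - 2u + 27)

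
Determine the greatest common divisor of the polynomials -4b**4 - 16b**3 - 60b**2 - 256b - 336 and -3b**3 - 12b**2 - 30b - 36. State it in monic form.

b + 2

By polynomial division,
  -4b**4 - 16b**3 - 60b**2 - 256b - 336 = ((4/3)b)(-3b**3 - 12b**2 - 30b - 36) + (-20b**2 - 208b - 336)
  -3b**3 - 12b**2 - 30b - 36 = ((3/20)b - 24/25)(-20b**2 - 208b - 336) + (-(4482/25)b - 8964/25)
  -20b**2 - 208b - 336 = ((250/2241)b + 700/747)(-(4482/25)b - 8964/25) + (0)
Last nonzero remainder: -(4482/25)b - 8964/25. Dividing through by -4482/25 gives the monic gcd b + 2.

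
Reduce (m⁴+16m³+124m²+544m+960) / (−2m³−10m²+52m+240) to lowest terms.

(−m²−6m−40)/(2m−10)

By polynomial division,
  m⁴+16m³+124m²+544m+960 = (−(1/2)m−11/2)(−2m³−10m²+52m+240) + (95m²+950m+2280)
  −2m³−10m²+52m+240 = (−(2/95)m+2/19)(95m²+950m+2280) + (0)
Last nonzero remainder: 95m²+950m+2280. Dividing through by 95 gives the monic gcd m²+10m+24.
Cancel m²+10m+24 from numerator and denominator to get the reduced form.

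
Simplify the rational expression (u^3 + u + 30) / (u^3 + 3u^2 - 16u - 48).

(u^2 - 3u + 10)/(u^2 - 16)

Euclidean algorithm in ℚ[u]:
  u^3 + u + 30 = (u^3 + 3u^2 - 16u - 48) + (-3u^2 + 17u + 78)
  u^3 + 3u^2 - 16u - 48 = (-(1/3)u - 26/9)(-3u^2 + 17u + 78) + ((532/9)u + 532/3)
  -3u^2 + 17u + 78 = (-(27/532)u + 117/266)((532/9)u + 532/3) + (0)
Last nonzero remainder: (532/9)u + 532/3. Dividing through by 532/9 gives the monic gcd u + 3.
Cancel u + 3 from numerator and denominator to get the reduced form.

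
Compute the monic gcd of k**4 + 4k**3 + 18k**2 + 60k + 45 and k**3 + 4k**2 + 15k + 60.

k**2 + 15

Repeated division with remainder:
  k**4 + 4k**3 + 18k**2 + 60k + 45 = (k)(k**3 + 4k**2 + 15k + 60) + (3k**2 + 45)
  k**3 + 4k**2 + 15k + 60 = ((1/3)k + 4/3)(3k**2 + 45) + (0)
Last nonzero remainder: 3k**2 + 45. Dividing through by 3 gives the monic gcd k**2 + 15.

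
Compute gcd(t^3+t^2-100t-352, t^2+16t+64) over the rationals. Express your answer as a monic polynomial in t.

Euclidean algorithm in ℚ[t]:
  t^3+t^2-100t-352 = (t-15)(t^2+16t+64) + (76t+608)
  t^2+16t+64 = ((1/76)t+2/19)(76t+608) + (0)
Last nonzero remainder: 76t+608. Dividing through by 76 gives the monic gcd t+8.

t+8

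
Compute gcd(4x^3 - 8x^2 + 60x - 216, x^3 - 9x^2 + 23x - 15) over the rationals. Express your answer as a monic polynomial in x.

Apply the Euclidean algorithm:
  4x^3 - 8x^2 + 60x - 216 = (4)(x^3 - 9x^2 + 23x - 15) + (28x^2 - 32x - 156)
  x^3 - 9x^2 + 23x - 15 = ((1/28)x - 55/196)(28x^2 - 32x - 156) + ((960/49)x - 2880/49)
  28x^2 - 32x - 156 = ((343/240)x + 637/240)((960/49)x - 2880/49) + (0)
Last nonzero remainder: (960/49)x - 2880/49. Dividing through by 960/49 gives the monic gcd x - 3.

x - 3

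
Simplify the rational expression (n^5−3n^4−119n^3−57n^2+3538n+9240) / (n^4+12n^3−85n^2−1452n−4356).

(n^3+2n^2−43n−140)/(n^2+17n+66)

By polynomial division,
  n^5−3n^4−119n^3−57n^2+3538n+9240 = (n−15)(n^4+12n^3−85n^2−1452n−4356) + (146n^3+120n^2−13886n−56100)
  n^4+12n^3−85n^2−1452n−4356 = ((1/146)n+408/5329)(146n^3+120n^2−13886n−56100) + ((4914/5329)n^2−(24570/5329)n−324324/5329)
  146n^3+120n^2−13886n−56100 = ((389017/2457)n+2264825/2457)((4914/5329)n^2−(24570/5329)n−324324/5329) + (0)
Last nonzero remainder: (4914/5329)n^2−(24570/5329)n−324324/5329. Dividing through by 4914/5329 gives the monic gcd n^2−5n−66.
Cancel n^2−5n−66 from numerator and denominator to get the reduced form.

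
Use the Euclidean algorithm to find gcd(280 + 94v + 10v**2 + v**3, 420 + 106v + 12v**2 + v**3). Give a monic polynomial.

Apply the Euclidean algorithm:
  v**3 + 10v**2 + 94v + 280 = (v**3 + 12v**2 + 106v + 420) + (-2v**2 - 12v - 140)
  v**3 + 12v**2 + 106v + 420 = (-(1/2)v - 3)(-2v**2 - 12v - 140) + (0)
Last nonzero remainder: -2v**2 - 12v - 140. Dividing through by -2 gives the monic gcd v**2 + 6v + 70.

70 + 6v + v**2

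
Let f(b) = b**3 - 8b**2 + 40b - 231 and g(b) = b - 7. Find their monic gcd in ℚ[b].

b - 7

Repeated division with remainder:
  b**3 - 8b**2 + 40b - 231 = (b**2 - b + 33)(b - 7) + (0)
The last nonzero remainder b - 7 is already monic.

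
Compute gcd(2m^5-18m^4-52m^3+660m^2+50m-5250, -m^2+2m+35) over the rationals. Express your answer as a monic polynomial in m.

Euclidean algorithm in ℚ[m]:
  2m^5-18m^4-52m^3+660m^2+50m-5250 = (-2m^3+14m^2+10m-150)(-m^2+2m+35) + (0)
Last nonzero remainder: -m^2+2m+35. Dividing through by -1 gives the monic gcd m^2-2m-35.

m^2-2m-35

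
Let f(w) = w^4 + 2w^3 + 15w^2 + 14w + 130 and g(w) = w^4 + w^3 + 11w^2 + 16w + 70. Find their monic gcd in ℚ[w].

w^2 - 2w + 10

By polynomial division,
  w^4 + 2w^3 + 15w^2 + 14w + 130 = (w^4 + w^3 + 11w^2 + 16w + 70) + (w^3 + 4w^2 - 2w + 60)
  w^4 + w^3 + 11w^2 + 16w + 70 = (w - 3)(w^3 + 4w^2 - 2w + 60) + (25w^2 - 50w + 250)
  w^3 + 4w^2 - 2w + 60 = ((1/25)w + 6/25)(25w^2 - 50w + 250) + (0)
Last nonzero remainder: 25w^2 - 50w + 250. Dividing through by 25 gives the monic gcd w^2 - 2w + 10.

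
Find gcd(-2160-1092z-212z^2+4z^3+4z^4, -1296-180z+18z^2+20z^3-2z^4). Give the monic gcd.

-108-33z-4z^2+z^3

Euclidean algorithm in ℚ[z]:
  4z^4+4z^3-212z^2-1092z-2160 = (-2)(-2z^4+20z^3+18z^2-180z-1296) + (44z^3-176z^2-1452z-4752)
  -2z^4+20z^3+18z^2-180z-1296 = (-(1/22)z+3/11)(44z^3-176z^2-1452z-4752) + (0)
Last nonzero remainder: 44z^3-176z^2-1452z-4752. Dividing through by 44 gives the monic gcd z^3-4z^2-33z-108.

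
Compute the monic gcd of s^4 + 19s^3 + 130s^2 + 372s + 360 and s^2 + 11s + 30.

s^2 + 11s + 30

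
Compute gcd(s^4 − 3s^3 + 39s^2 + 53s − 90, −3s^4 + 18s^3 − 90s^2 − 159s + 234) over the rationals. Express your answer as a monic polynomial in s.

s^2 + s − 2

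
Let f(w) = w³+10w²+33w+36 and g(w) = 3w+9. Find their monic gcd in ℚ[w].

By polynomial division,
  w³+10w²+33w+36 = ((1/3)w²+(7/3)w+4)(3w+9) + (0)
Last nonzero remainder: 3w+9. Dividing through by 3 gives the monic gcd w+3.

w+3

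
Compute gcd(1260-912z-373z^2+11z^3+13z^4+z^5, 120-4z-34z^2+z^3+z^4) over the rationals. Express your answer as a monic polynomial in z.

-30+z+z^2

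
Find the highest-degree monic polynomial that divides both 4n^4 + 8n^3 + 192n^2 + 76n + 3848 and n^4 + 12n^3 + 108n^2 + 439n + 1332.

Euclidean algorithm in ℚ[n]:
  4n^4 + 8n^3 + 192n^2 + 76n + 3848 = (4)(n^4 + 12n^3 + 108n^2 + 439n + 1332) + (−40n^3 − 240n^2 − 1680n − 1480)
  n^4 + 12n^3 + 108n^2 + 439n + 1332 = (−(1/40)n − 3/20)(−40n^3 − 240n^2 − 1680n − 1480) + (30n^2 + 150n + 1110)
  −40n^3 − 240n^2 − 1680n − 1480 = (−(4/3)n − 4/3)(30n^2 + 150n + 1110) + (0)
Last nonzero remainder: 30n^2 + 150n + 1110. Dividing through by 30 gives the monic gcd n^2 + 5n + 37.

n^2 + 5n + 37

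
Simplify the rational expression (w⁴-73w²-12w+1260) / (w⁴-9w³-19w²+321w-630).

(w+6)/(w-3)

By polynomial division,
  w⁴-73w²-12w+1260 = (w⁴-9w³-19w²+321w-630) + (9w³-54w²-333w+1890)
  w⁴-9w³-19w²+321w-630 = ((1/9)w-1/3)(9w³-54w²-333w+1890) + (0)
Last nonzero remainder: 9w³-54w²-333w+1890. Dividing through by 9 gives the monic gcd w³-6w²-37w+210.
Cancel w³-6w²-37w+210 from numerator and denominator to get the reduced form.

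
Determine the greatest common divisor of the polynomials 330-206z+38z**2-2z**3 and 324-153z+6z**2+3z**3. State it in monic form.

Repeated division with remainder:
  -2z**3+38z**2-206z+330 = (-2/3)(3z**3+6z**2-153z+324) + (42z**2-308z+546)
  3z**3+6z**2-153z+324 = ((1/14)z+2/3)(42z**2-308z+546) + ((40/3)z-40)
  42z**2-308z+546 = ((63/20)z-273/20)((40/3)z-40) + (0)
Last nonzero remainder: (40/3)z-40. Dividing through by 40/3 gives the monic gcd z-3.

-3+z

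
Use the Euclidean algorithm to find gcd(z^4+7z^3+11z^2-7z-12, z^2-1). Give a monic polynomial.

z^2-1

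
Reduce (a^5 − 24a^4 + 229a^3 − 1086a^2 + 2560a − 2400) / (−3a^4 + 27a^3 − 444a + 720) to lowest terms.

(−a^3 + 13a^2 − 56a + 80)/(3a^2 + 6a − 24)

Repeated division with remainder:
  a^5 − 24a^4 + 229a^3 − 1086a^2 + 2560a − 2400 = (−(1/3)a + 5)(−3a^4 + 27a^3 − 444a + 720) + (94a^3 − 1234a^2 + 5020a − 6000)
  −3a^4 + 27a^3 − 444a + 720 = (−(3/94)a − 291/2209)(94a^3 − 1234a^2 + 5020a − 6000) + (−(5184/2209)a^2 + (57024/2209)a − 155520/2209)
  94a^3 − 1234a^2 + 5020a − 6000 = (−(103823/2592)a + 55225/648)(−(5184/2209)a^2 + (57024/2209)a − 155520/2209) + (0)
Last nonzero remainder: −(5184/2209)a^2 + (57024/2209)a − 155520/2209. Dividing through by −5184/2209 gives the monic gcd a^2 − 11a + 30.
Cancel a^2 − 11a + 30 from numerator and denominator to get the reduced form.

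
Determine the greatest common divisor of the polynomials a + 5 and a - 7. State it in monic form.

1

Euclidean algorithm in ℚ[a]:
  a + 5 = (a - 7) + (12)
  a - 7 = ((1/12)a - 7/12)(12) + (0)
The last nonzero remainder is the constant 12, so the polynomials are coprime and gcd = 1.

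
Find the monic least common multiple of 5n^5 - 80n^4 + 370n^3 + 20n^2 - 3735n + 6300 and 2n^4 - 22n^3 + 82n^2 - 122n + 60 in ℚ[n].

n^7 - 19n^6 + 124n^5 - 250n^4 - 611n^3 + 3509n^2 - 5274n + 2520

Apply the Euclidean algorithm:
  5n^5 - 80n^4 + 370n^3 + 20n^2 - 3735n + 6300 = ((5/2)n - 25/2)(2n^4 - 22n^3 + 82n^2 - 122n + 60) + (-110n^3 + 1350n^2 - 5410n + 7050)
  2n^4 - 22n^3 + 82n^2 - 122n + 60 = (-(1/55)n - 14/605)(-110n^3 + 1350n^2 - 5410n + 7050) + ((1800/121)n^2 - (14400/121)n + 27000/121)
  -110n^3 + 1350n^2 - 5410n + 7050 = (-(1331/180)n + 5687/180)((1800/121)n^2 - (14400/121)n + 27000/121) + (0)
Last nonzero remainder: (1800/121)n^2 - (14400/121)n + 27000/121. Dividing through by 1800/121 gives the monic gcd n^2 - 8n + 15.
Then lcm(f, g) = f·g / gcd(f, g); expanding and making the result monic gives the answer.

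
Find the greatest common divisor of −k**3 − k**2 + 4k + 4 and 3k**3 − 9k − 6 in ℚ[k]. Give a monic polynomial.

k**2 − k − 2

By polynomial division,
  −k**3 − k**2 + 4k + 4 = (−1/3)(3k**3 − 9k − 6) + (−k**2 + k + 2)
  3k**3 − 9k − 6 = (−3k − 3)(−k**2 + k + 2) + (0)
Last nonzero remainder: −k**2 + k + 2. Dividing through by −1 gives the monic gcd k**2 − k − 2.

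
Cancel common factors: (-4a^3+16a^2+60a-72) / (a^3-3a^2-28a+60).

(-4a^2-8a+12)/(a^2+3a-10)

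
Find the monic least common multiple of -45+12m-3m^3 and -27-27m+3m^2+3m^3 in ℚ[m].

-45-18m+23m^2-7m^3-2m^4+m^5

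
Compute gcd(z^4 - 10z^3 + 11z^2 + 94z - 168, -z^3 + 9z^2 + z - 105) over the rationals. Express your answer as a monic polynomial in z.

Euclidean algorithm in ℚ[z]:
  z^4 - 10z^3 + 11z^2 + 94z - 168 = (-z + 1)(-z^3 + 9z^2 + z - 105) + (3z^2 - 12z - 63)
  -z^3 + 9z^2 + z - 105 = (-(1/3)z + 5/3)(3z^2 - 12z - 63) + (0)
Last nonzero remainder: 3z^2 - 12z - 63. Dividing through by 3 gives the monic gcd z^2 - 4z - 21.

z^2 - 4z - 21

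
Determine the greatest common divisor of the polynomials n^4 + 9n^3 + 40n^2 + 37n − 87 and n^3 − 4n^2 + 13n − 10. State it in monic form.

n − 1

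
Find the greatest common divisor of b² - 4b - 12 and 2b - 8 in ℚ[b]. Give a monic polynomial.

1

By polynomial division,
  b² - 4b - 12 = ((1/2)b)(2b - 8) + (-12)
  2b - 8 = (-(1/6)b + 2/3)(-12) + (0)
The last nonzero remainder is the constant -12, so the polynomials are coprime and gcd = 1.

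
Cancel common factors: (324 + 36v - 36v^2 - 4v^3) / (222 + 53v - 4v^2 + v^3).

Repeated division with remainder:
  -4v^3 - 36v^2 + 36v + 324 = (-4)(v^3 - 4v^2 + 53v + 222) + (-52v^2 + 248v + 1212)
  v^3 - 4v^2 + 53v + 222 = (-(1/52)v - 5/338)(-52v^2 + 248v + 1212) + ((13516/169)v + 40548/169)
  -52v^2 + 248v + 1212 = (-(2197/3379)v + 17069/3379)((13516/169)v + 40548/169) + (0)
Last nonzero remainder: (13516/169)v + 40548/169. Dividing through by 13516/169 gives the monic gcd v + 3.
Cancel v + 3 from numerator and denominator to get the reduced form.

(108 - 24v - 4v^2)/(74 - 7v + v^2)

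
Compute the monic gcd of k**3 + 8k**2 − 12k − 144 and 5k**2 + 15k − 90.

Repeated division with remainder:
  k**3 + 8k**2 − 12k − 144 = ((1/5)k + 1)(5k**2 + 15k − 90) + (−9k − 54)
  5k**2 + 15k − 90 = (−(5/9)k + 5/3)(−9k − 54) + (0)
Last nonzero remainder: −9k − 54. Dividing through by −9 gives the monic gcd k + 6.

k + 6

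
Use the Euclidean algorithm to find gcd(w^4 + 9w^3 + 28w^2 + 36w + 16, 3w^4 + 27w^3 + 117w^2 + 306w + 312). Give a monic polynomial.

w^2 + 6w + 8

By polynomial division,
  w^4 + 9w^3 + 28w^2 + 36w + 16 = (1/3)(3w^4 + 27w^3 + 117w^2 + 306w + 312) + (−11w^2 − 66w − 88)
  3w^4 + 27w^3 + 117w^2 + 306w + 312 = (−(3/11)w^2 − (9/11)w − 39/11)(−11w^2 − 66w − 88) + (0)
Last nonzero remainder: −11w^2 − 66w − 88. Dividing through by −11 gives the monic gcd w^2 + 6w + 8.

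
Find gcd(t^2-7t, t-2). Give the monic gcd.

1

Euclidean algorithm in ℚ[t]:
  t^2-7t = (t-5)(t-2) + (-10)
  t-2 = (-(1/10)t+1/5)(-10) + (0)
The last nonzero remainder is the constant -10, so the polynomials are coprime and gcd = 1.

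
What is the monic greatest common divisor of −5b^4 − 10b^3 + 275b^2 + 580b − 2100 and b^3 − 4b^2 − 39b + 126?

b^2 − b − 42

Repeated division with remainder:
  −5b^4 − 10b^3 + 275b^2 + 580b − 2100 = (−5b − 30)(b^3 − 4b^2 − 39b + 126) + (−40b^2 + 40b + 1680)
  b^3 − 4b^2 − 39b + 126 = (−(1/40)b + 3/40)(−40b^2 + 40b + 1680) + (0)
Last nonzero remainder: −40b^2 + 40b + 1680. Dividing through by −40 gives the monic gcd b^2 − b − 42.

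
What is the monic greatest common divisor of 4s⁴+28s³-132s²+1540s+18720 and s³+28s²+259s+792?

Apply the Euclidean algorithm:
  4s⁴+28s³-132s²+1540s+18720 = (4s-84)(s³+28s²+259s+792) + (1184s²+20128s+85248)
  s³+28s²+259s+792 = ((1/1184)s+11/1184)(1184s²+20128s+85248) + (0)
Last nonzero remainder: 1184s²+20128s+85248. Dividing through by 1184 gives the monic gcd s²+17s+72.

s²+17s+72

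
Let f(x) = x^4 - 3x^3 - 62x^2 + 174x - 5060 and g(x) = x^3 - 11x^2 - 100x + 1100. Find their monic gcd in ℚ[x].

x^2 - x - 110

Euclidean algorithm in ℚ[x]:
  x^4 - 3x^3 - 62x^2 + 174x - 5060 = (x + 8)(x^3 - 11x^2 - 100x + 1100) + (126x^2 - 126x - 13860)
  x^3 - 11x^2 - 100x + 1100 = ((1/126)x - 5/63)(126x^2 - 126x - 13860) + (0)
Last nonzero remainder: 126x^2 - 126x - 13860. Dividing through by 126 gives the monic gcd x^2 - x - 110.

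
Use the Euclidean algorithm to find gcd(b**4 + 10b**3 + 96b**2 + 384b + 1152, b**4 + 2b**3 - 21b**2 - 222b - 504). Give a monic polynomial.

b**2 + 6b + 24

Apply the Euclidean algorithm:
  b**4 + 10b**3 + 96b**2 + 384b + 1152 = (b**4 + 2b**3 - 21b**2 - 222b - 504) + (8b**3 + 117b**2 + 606b + 1656)
  b**4 + 2b**3 - 21b**2 - 222b - 504 = ((1/8)b - 101/64)(8b**3 + 117b**2 + 606b + 1656) + ((5625/64)b**2 + (16875/32)b + 16875/8)
  8b**3 + 117b**2 + 606b + 1656 = ((512/5625)b + 1472/1875)((5625/64)b**2 + (16875/32)b + 16875/8) + (0)
Last nonzero remainder: (5625/64)b**2 + (16875/32)b + 16875/8. Dividing through by 5625/64 gives the monic gcd b**2 + 6b + 24.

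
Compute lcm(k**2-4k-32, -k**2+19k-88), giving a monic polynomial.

k**3-15k**2+12k+352

Euclidean algorithm in ℚ[k]:
  k**2-4k-32 = (-1)(-k**2+19k-88) + (15k-120)
  -k**2+19k-88 = (-(1/15)k+11/15)(15k-120) + (0)
Last nonzero remainder: 15k-120. Dividing through by 15 gives the monic gcd k-8.
Then lcm(f, g) = f·g / gcd(f, g); expanding and making the result monic gives the answer.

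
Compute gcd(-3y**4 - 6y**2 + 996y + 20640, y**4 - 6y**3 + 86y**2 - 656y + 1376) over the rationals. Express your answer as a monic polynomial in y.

y**2 + 2y + 86

Apply the Euclidean algorithm:
  -3y**4 - 6y**2 + 996y + 20640 = (-3)(y**4 - 6y**3 + 86y**2 - 656y + 1376) + (-18y**3 + 252y**2 - 972y + 24768)
  y**4 - 6y**3 + 86y**2 - 656y + 1376 = (-(1/18)y - 4/9)(-18y**3 + 252y**2 - 972y + 24768) + (144y**2 + 288y + 12384)
  -18y**3 + 252y**2 - 972y + 24768 = (-(1/8)y + 2)(144y**2 + 288y + 12384) + (0)
Last nonzero remainder: 144y**2 + 288y + 12384. Dividing through by 144 gives the monic gcd y**2 + 2y + 86.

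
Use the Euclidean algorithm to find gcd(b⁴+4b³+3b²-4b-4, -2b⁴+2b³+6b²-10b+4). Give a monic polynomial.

Apply the Euclidean algorithm:
  b⁴+4b³+3b²-4b-4 = (-1/2)(-2b⁴+2b³+6b²-10b+4) + (5b³+6b²-9b-2)
  -2b⁴+2b³+6b²-10b+4 = (-(2/5)b+22/25)(5b³+6b²-9b-2) + (-(72/25)b²-(72/25)b+144/25)
  5b³+6b²-9b-2 = (-(125/72)b-25/72)(-(72/25)b²-(72/25)b+144/25) + (0)
Last nonzero remainder: -(72/25)b²-(72/25)b+144/25. Dividing through by -72/25 gives the monic gcd b²+b-2.

b²+b-2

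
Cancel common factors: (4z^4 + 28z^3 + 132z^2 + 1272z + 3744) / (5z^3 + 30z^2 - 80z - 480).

(4z^2 - 12z + 156)/(5z - 20)

Euclidean algorithm in ℚ[z]:
  4z^4 + 28z^3 + 132z^2 + 1272z + 3744 = ((4/5)z + 4/5)(5z^3 + 30z^2 - 80z - 480) + (172z^2 + 1720z + 4128)
  5z^3 + 30z^2 - 80z - 480 = ((5/172)z - 5/43)(172z^2 + 1720z + 4128) + (0)
Last nonzero remainder: 172z^2 + 1720z + 4128. Dividing through by 172 gives the monic gcd z^2 + 10z + 24.
Cancel z^2 + 10z + 24 from numerator and denominator to get the reduced form.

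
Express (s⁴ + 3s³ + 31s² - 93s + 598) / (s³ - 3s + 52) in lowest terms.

(s² + 7s + 46)/(s + 4)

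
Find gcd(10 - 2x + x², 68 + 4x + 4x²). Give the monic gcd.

1

Repeated division with remainder:
  x² - 2x + 10 = (1/4)(4x² + 4x + 68) + (-3x - 7)
  4x² + 4x + 68 = (-(4/3)x + 16/9)(-3x - 7) + (724/9)
  -3x - 7 = (-(27/724)x - 63/724)(724/9) + (0)
The last nonzero remainder is the constant 724/9, so the polynomials are coprime and gcd = 1.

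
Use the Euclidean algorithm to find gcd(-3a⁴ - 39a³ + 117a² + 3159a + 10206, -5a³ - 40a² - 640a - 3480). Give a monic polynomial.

a + 6

Repeated division with remainder:
  -3a⁴ - 39a³ + 117a² + 3159a + 10206 = ((3/5)a + 3)(-5a³ - 40a² - 640a - 3480) + (621a² + 7167a + 20646)
  -5a³ - 40a² - 640a - 3480 = (-(5/621)a + 3665/128547)(621a² + 7167a + 20646) + (-(29056175/42849)a - 58112350/14283)
  621a² + 7167a + 20646 = (-(26609229/29056175)a - 147443409/29056175)(-(29056175/42849)a - 58112350/14283) + (0)
Last nonzero remainder: -(29056175/42849)a - 58112350/14283. Dividing through by -29056175/42849 gives the monic gcd a + 6.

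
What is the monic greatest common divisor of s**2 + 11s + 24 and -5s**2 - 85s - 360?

Euclidean algorithm in ℚ[s]:
  s**2 + 11s + 24 = (-1/5)(-5s**2 - 85s - 360) + (-6s - 48)
  -5s**2 - 85s - 360 = ((5/6)s + 15/2)(-6s - 48) + (0)
Last nonzero remainder: -6s - 48. Dividing through by -6 gives the monic gcd s + 8.

s + 8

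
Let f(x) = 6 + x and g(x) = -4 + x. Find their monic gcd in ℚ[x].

1

Euclidean algorithm in ℚ[x]:
  x + 6 = (x - 4) + (10)
  x - 4 = ((1/10)x - 2/5)(10) + (0)
The last nonzero remainder is the constant 10, so the polynomials are coprime and gcd = 1.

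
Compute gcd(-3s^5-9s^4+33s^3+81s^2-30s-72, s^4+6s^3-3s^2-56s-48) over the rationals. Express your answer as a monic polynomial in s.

Euclidean algorithm in ℚ[s]:
  -3s^5-9s^4+33s^3+81s^2-30s-72 = (-3s+9)(s^4+6s^3-3s^2-56s-48) + (-30s^3-60s^2+330s+360)
  s^4+6s^3-3s^2-56s-48 = (-(1/30)s-2/15)(-30s^3-60s^2+330s+360) + (0)
Last nonzero remainder: -30s^3-60s^2+330s+360. Dividing through by -30 gives the monic gcd s^3+2s^2-11s-12.

s^3+2s^2-11s-12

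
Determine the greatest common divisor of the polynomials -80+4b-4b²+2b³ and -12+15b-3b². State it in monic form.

Apply the Euclidean algorithm:
  2b³-4b²+4b-80 = (-(2/3)b-2)(-3b²+15b-12) + (26b-104)
  -3b²+15b-12 = (-(3/26)b+3/26)(26b-104) + (0)
Last nonzero remainder: 26b-104. Dividing through by 26 gives the monic gcd b-4.

-4+b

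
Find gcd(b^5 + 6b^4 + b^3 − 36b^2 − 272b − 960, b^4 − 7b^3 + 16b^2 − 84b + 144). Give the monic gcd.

Euclidean algorithm in ℚ[b]:
  b^5 + 6b^4 + b^3 − 36b^2 − 272b − 960 = (b + 13)(b^4 − 7b^3 + 16b^2 − 84b + 144) + (76b^3 − 160b^2 + 676b − 2832)
  b^4 − 7b^3 + 16b^2 − 84b + 144 = ((1/76)b − 93/1444)(76b^3 − 160b^2 + 676b − 2832) + (−(1155/361)b^2 − (1155/361)b − 13860/361)
  76b^3 − 160b^2 + 676b − 2832 = (−(27436/1155)b + 85196/1155)(−(1155/361)b^2 − (1155/361)b − 13860/361) + (0)
Last nonzero remainder: −(1155/361)b^2 − (1155/361)b − 13860/361. Dividing through by −1155/361 gives the monic gcd b^2 + b + 12.

b^2 + b + 12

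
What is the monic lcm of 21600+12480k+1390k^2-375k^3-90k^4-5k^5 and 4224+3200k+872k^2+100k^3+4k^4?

-47520-31776k-5554k^2+547k^3+273k^4+29k^5+k^6

Euclidean algorithm in ℚ[k]:
  -5k^5-90k^4-375k^3+1390k^2+12480k+21600 = (-(5/4)k+35/4)(4k^4+100k^3+872k^2+3200k+4224) + (-160k^3-2240k^2-10240k-15360)
  4k^4+100k^3+872k^2+3200k+4224 = (-(1/40)k-11/40)(-160k^3-2240k^2-10240k-15360) + (0)
Last nonzero remainder: -160k^3-2240k^2-10240k-15360. Dividing through by -160 gives the monic gcd k^3+14k^2+64k+96.
Then lcm(f, g) = f·g / gcd(f, g); expanding and making the result monic gives the answer.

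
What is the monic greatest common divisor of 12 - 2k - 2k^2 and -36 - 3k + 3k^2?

By polynomial division,
  -2k^2 - 2k + 12 = (-2/3)(3k^2 - 3k - 36) + (-4k - 12)
  3k^2 - 3k - 36 = (-(3/4)k + 3)(-4k - 12) + (0)
Last nonzero remainder: -4k - 12. Dividing through by -4 gives the monic gcd k + 3.

3 + k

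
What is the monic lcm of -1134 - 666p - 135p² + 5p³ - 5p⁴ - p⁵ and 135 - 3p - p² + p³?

5670 + 4464p + 1341p² + 110p³ + 20p⁴ + 10p⁵ + p⁶

By polynomial division,
  -p⁵ - 5p⁴ + 5p³ - 135p² - 666p - 1134 = (-p² - 6p - 4)(p³ - p² - 3p + 135) + (-22p² + 132p - 594)
  p³ - p² - 3p + 135 = (-(1/22)p - 5/22)(-22p² + 132p - 594) + (0)
Last nonzero remainder: -22p² + 132p - 594. Dividing through by -22 gives the monic gcd p² - 6p + 27.
Then lcm(f, g) = f·g / gcd(f, g); expanding and making the result monic gives the answer.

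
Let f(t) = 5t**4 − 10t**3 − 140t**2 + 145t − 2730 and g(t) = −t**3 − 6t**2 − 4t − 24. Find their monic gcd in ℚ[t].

t + 6

Euclidean algorithm in ℚ[t]:
  5t**4 − 10t**3 − 140t**2 + 145t − 2730 = (−5t + 40)(−t**3 − 6t**2 − 4t − 24) + (80t**2 + 185t − 1770)
  −t**3 − 6t**2 − 4t − 24 = (−(1/80)t − 59/1280)(80t**2 + 185t − 1770) + (−(4505/256)t − 13515/128)
  80t**2 + 185t − 1770 = (−(4096/901)t + 15104/901)(−(4505/256)t − 13515/128) + (0)
Last nonzero remainder: −(4505/256)t − 13515/128. Dividing through by −4505/256 gives the monic gcd t + 6.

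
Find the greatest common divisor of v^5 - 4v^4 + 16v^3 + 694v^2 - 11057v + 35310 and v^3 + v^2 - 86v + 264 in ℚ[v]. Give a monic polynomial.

Apply the Euclidean algorithm:
  v^5 - 4v^4 + 16v^3 + 694v^2 - 11057v + 35310 = (v^2 - 5v + 107)(v^3 + v^2 - 86v + 264) + (-107v^2 - 535v + 7062)
  v^3 + v^2 - 86v + 264 = (-(1/107)v + 4/107)(-107v^2 - 535v + 7062) + (0)
Last nonzero remainder: -107v^2 - 535v + 7062. Dividing through by -107 gives the monic gcd v^2 + 5v - 66.

v^2 + 5v - 66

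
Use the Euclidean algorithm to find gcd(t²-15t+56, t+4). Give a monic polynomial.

1

Euclidean algorithm in ℚ[t]:
  t²-15t+56 = (t-19)(t+4) + (132)
  t+4 = ((1/132)t+1/33)(132) + (0)
The last nonzero remainder is the constant 132, so the polynomials are coprime and gcd = 1.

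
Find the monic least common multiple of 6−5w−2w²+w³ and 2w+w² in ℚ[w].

6w−5w²−2w³+w⁴

Euclidean algorithm in ℚ[w]:
  w³−2w²−5w+6 = (w−4)(w²+2w) + (3w+6)
  w²+2w = ((1/3)w)(3w+6) + (0)
Last nonzero remainder: 3w+6. Dividing through by 3 gives the monic gcd w+2.
Then lcm(f, g) = f·g / gcd(f, g); expanding and making the result monic gives the answer.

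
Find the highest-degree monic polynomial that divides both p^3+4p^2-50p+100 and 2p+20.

p+10

Repeated division with remainder:
  p^3+4p^2-50p+100 = ((1/2)p^2-3p+5)(2p+20) + (0)
Last nonzero remainder: 2p+20. Dividing through by 2 gives the monic gcd p+10.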